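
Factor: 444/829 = 2^2*3^1*37^1*829^( - 1)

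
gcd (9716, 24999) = 1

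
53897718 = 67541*798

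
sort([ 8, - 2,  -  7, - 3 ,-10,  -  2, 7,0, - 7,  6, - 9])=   [ - 10,-9 ,-7, - 7, - 3, - 2, - 2,0, 6,7, 8 ] 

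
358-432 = -74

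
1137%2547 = 1137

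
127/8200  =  127/8200 = 0.02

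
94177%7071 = 2254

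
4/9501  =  4/9501 =0.00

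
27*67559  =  1824093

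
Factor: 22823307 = 3^2*13^1*195071^1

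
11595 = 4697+6898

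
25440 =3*8480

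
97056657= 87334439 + 9722218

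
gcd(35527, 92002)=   1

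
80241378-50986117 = 29255261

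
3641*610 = 2221010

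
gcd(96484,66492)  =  4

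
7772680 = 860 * 9038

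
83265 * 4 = 333060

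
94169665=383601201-289431536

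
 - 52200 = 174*( - 300 ) 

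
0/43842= 0= 0.00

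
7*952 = 6664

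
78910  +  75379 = 154289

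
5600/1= 5600 = 5600.00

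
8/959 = 8/959 = 0.01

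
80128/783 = 102 + 262/783 = 102.33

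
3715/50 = 743/10 = 74.30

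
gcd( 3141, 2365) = 1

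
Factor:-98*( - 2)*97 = 2^2*7^2*97^1 = 19012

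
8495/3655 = 1699/731=   2.32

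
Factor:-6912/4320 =- 8/5 = -  2^3*5^(-1 )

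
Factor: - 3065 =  - 5^1 * 613^1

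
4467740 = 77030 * 58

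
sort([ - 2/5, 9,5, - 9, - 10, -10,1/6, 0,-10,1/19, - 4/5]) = [  -  10, -10, - 10,-9, - 4/5, - 2/5,0 , 1/19, 1/6, 5, 9]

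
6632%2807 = 1018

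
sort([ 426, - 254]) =[ - 254,426 ]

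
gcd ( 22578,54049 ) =1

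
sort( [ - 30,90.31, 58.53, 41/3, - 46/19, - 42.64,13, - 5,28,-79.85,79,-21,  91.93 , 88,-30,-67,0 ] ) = [ - 79.85, - 67, - 42.64,-30, - 30,-21,-5 , - 46/19,0,13,41/3,  28,58.53,79, 88,90.31,91.93]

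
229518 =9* 25502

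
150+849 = 999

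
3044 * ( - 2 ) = -6088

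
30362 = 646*47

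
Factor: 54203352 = 2^3* 3^1*7^1 * 19^1 * 16981^1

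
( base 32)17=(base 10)39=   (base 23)1g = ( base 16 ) 27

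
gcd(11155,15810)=5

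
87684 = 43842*2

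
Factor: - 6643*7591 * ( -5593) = 282038283709  =  7^2*13^1 * 17^1*47^1 * 73^1 * 7591^1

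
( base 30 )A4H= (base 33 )8CT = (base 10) 9137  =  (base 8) 21661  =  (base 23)H66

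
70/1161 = 70/1161 = 0.06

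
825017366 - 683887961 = 141129405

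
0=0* 833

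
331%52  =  19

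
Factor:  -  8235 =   -  3^3*5^1*61^1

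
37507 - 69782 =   -  32275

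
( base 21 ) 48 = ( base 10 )92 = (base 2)1011100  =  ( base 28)38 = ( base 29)35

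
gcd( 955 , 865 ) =5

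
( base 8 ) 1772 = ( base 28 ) 18a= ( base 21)26a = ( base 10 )1018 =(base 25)1FI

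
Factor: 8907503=11^1*613^1 * 1321^1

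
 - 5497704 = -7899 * 696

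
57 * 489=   27873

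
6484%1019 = 370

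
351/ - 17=-351/17=-20.65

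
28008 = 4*7002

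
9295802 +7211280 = 16507082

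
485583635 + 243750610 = 729334245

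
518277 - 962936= -444659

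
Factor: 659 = 659^1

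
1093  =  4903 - 3810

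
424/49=8 + 32/49 = 8.65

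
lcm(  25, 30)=150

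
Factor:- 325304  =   - 2^3*7^1*37^1*157^1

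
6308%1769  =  1001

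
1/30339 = 1/30339 =0.00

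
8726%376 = 78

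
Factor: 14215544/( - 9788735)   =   - 2^3*5^(  -  1) * 7^1*11^( - 1)*43^( - 1) * 97^1*2617^1*4139^( - 1) 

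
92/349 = 92/349 = 0.26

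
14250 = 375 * 38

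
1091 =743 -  - 348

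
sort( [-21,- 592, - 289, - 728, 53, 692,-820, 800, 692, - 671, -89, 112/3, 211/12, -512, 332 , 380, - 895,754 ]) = [-895 , - 820, - 728, - 671,  -  592, -512, - 289, -89, -21,211/12, 112/3, 53, 332,380,692, 692,754,  800 ] 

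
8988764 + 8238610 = 17227374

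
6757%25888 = 6757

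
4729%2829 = 1900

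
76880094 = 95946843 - 19066749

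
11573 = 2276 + 9297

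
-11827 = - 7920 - 3907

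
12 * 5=60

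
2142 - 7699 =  - 5557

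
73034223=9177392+63856831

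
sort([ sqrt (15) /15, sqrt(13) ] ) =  [ sqrt (15)/15,sqrt( 13) ]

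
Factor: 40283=40283^1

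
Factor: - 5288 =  - 2^3 *661^1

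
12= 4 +8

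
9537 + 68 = 9605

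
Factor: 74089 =43^1*1723^1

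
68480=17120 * 4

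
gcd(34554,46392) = 6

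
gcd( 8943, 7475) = 1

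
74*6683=494542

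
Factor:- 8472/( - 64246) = 2^2 * 3^1 *7^( - 1 ) * 13^( - 1) = 12/91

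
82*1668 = 136776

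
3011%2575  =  436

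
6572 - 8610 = -2038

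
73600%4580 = 320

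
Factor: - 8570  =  - 2^1*5^1*857^1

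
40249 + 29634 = 69883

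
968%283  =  119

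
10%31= 10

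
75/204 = 25/68 = 0.37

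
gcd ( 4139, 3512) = 1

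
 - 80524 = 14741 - 95265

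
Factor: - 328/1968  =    -  1/6 = - 2^( - 1)*3^( - 1) 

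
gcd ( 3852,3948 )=12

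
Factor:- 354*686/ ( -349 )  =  242844/349 = 2^2*3^1*7^3*59^1 * 349^( - 1 )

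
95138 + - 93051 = 2087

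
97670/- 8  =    -  48835/4 = - 12208.75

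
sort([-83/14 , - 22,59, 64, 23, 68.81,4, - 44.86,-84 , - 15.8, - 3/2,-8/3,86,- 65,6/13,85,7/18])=[ - 84, - 65, - 44.86,-22 , - 15.8, - 83/14, - 8/3, - 3/2, 7/18, 6/13 , 4,23, 59,64,68.81,85 , 86] 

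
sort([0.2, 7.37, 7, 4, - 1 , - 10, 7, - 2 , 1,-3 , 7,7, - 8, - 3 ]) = [ - 10, - 8, - 3, - 3, - 2, - 1 , 0.2,1, 4, 7, 7 , 7, 7, 7.37]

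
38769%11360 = 4689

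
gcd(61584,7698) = 7698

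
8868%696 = 516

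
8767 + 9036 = 17803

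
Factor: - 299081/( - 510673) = 17^1 * 73^1*241^1*421^(-1)* 1213^ ( - 1)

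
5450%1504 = 938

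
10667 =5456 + 5211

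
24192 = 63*384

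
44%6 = 2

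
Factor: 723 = 3^1 * 241^1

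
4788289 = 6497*737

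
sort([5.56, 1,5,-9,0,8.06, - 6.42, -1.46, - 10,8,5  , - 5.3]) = [ - 10, - 9,  -  6.42, - 5.3, - 1.46,0,1,5,5,5.56, 8, 8.06 ] 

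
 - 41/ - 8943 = 41/8943=0.00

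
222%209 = 13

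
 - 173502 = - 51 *3402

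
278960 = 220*1268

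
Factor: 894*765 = 2^1*3^3*5^1*17^1*149^1 = 683910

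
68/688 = 17/172 = 0.10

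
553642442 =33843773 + 519798669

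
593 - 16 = 577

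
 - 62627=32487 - 95114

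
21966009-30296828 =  - 8330819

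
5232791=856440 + 4376351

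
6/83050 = 3/41525=0.00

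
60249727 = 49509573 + 10740154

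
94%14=10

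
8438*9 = 75942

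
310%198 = 112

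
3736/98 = 38  +  6/49 = 38.12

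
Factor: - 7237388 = - 2^2 * 937^1*1931^1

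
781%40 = 21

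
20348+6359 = 26707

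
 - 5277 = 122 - 5399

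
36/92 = 9/23 = 0.39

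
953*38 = 36214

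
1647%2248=1647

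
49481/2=49481/2 = 24740.50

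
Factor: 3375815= 5^1*675163^1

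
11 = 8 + 3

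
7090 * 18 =127620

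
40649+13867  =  54516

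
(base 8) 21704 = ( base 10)9156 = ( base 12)5370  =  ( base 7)35460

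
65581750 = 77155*850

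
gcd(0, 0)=0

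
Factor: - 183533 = -7^1*157^1*167^1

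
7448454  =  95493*78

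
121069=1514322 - 1393253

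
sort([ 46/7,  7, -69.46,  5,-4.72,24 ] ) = [ - 69.46, - 4.72, 5,46/7,  7, 24]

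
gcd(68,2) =2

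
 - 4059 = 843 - 4902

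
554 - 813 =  - 259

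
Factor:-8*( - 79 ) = 2^3*79^1 = 632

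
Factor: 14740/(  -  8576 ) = - 55/32 = -2^ ( - 5)*5^1*11^1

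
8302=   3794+4508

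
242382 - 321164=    - 78782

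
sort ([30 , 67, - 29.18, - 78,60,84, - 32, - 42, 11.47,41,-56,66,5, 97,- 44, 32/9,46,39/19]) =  [ - 78,-56, - 44, - 42 , - 32, - 29.18, 39/19, 32/9, 5,11.47,30, 41,46,  60,66, 67, 84,97]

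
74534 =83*898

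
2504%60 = 44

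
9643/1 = 9643 = 9643.00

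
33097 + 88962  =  122059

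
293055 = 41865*7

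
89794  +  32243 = 122037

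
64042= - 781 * (-82 ) 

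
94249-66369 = 27880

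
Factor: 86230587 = 3^1 * 89^1*127^1 * 2543^1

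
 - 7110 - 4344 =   -  11454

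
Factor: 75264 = 2^9*3^1*7^2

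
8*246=1968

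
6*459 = 2754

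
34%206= 34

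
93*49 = 4557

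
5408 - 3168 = 2240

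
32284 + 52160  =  84444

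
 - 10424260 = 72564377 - 82988637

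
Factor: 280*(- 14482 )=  - 2^4*5^1*7^1*13^1*557^1 = -  4054960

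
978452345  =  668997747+309454598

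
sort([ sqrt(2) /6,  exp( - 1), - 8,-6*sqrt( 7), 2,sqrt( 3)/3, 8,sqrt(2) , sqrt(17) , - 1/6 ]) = [ - 6*sqrt(7 ), - 8, - 1/6,sqrt( 2) /6, exp( - 1) , sqrt(3)/3, sqrt( 2), 2,sqrt( 17), 8] 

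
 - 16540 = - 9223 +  - 7317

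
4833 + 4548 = 9381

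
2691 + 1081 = 3772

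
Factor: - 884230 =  - 2^1*5^1*88423^1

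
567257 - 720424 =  - 153167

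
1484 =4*371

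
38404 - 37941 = 463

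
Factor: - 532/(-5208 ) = 19/186 = 2^(-1 )*3^(-1 )*19^1*31^(-1 )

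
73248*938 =68706624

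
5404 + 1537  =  6941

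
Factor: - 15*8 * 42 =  - 2^4*3^2*5^1*7^1 =- 5040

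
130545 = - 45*(  -  2901 )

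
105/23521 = 105/23521 = 0.00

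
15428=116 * 133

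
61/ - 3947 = - 61/3947 = - 0.02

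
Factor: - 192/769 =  - 2^6*3^1* 769^(-1)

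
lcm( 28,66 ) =924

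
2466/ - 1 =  - 2466/1=- 2466.00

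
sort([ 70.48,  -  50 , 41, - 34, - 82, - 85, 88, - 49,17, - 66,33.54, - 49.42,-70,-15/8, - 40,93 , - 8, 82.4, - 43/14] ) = [  -  85, - 82, - 70, -66, - 50,-49.42, - 49, - 40, - 34, - 8, - 43/14, - 15/8,17,33.54,41,70.48, 82.4, 88,93]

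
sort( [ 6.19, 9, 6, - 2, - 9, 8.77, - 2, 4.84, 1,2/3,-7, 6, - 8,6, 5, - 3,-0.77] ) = [-9, - 8 , - 7,-3, - 2, - 2,  -  0.77, 2/3, 1 , 4.84, 5, 6, 6, 6, 6.19,8.77,9] 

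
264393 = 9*29377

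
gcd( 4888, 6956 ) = 188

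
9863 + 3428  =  13291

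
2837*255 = 723435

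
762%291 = 180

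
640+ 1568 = 2208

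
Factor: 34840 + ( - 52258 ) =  - 2^1*3^1*2903^1 =- 17418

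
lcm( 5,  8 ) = 40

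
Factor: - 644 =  - 2^2*7^1 * 23^1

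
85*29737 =2527645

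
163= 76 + 87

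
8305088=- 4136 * ( - 2008 )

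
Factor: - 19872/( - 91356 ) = 72/331 = 2^3 * 3^2*331^ ( - 1) 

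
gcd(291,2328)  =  291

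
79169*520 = 41167880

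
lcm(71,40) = 2840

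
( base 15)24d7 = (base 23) EJ9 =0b1111010101100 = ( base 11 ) 5999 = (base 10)7852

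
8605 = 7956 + 649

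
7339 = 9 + 7330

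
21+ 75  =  96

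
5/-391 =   -  1 + 386/391 =-0.01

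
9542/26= 367 = 367.00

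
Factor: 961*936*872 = 784360512 =2^6*3^2 * 13^1*31^2 * 109^1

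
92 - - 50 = 142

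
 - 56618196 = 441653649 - 498271845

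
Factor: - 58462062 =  - 2^1*3^1*9743677^1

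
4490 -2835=1655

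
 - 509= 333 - 842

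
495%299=196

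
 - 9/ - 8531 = 9/8531 = 0.00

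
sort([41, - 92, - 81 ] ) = [ - 92, - 81, 41]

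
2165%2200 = 2165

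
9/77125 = 9/77125 = 0.00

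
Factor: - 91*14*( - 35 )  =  44590= 2^1*5^1*7^3*13^1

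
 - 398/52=  -  8 + 9/26 = - 7.65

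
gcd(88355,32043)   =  1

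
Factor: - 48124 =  - 2^2 * 53^1*227^1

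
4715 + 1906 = 6621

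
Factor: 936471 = 3^1*541^1*577^1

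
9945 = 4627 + 5318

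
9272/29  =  319 + 21/29=319.72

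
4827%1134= 291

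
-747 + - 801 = - 1548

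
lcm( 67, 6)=402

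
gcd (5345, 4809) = 1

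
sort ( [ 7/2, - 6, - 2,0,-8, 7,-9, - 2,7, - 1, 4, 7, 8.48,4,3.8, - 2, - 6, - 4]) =[ - 9, - 8, - 6, - 6,  -  4,-2, - 2, - 2, -1, 0,  7/2,3.8, 4 , 4,  7,  7,7, 8.48 ]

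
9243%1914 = 1587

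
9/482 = 9/482 = 0.02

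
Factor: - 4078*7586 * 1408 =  - 2^9*11^1*2039^1*3793^1 =-  43557476864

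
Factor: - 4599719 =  - 29^1*158611^1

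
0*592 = 0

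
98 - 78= 20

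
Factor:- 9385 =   -  5^1*1877^1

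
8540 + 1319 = 9859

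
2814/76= 1407/38  =  37.03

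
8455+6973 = 15428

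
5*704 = 3520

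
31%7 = 3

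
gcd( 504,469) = 7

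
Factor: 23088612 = 2^2*3^1*113^1 * 17027^1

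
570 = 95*6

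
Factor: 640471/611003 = 13^1 * 19^1 * 97^( - 1 )*2593^1*6299^( - 1 )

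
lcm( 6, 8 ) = 24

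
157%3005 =157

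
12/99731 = 12/99731  =  0.00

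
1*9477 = 9477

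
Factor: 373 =373^1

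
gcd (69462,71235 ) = 9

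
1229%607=15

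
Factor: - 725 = -5^2*29^1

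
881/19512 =881/19512 = 0.05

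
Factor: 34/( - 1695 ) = -2^1*3^(-1) * 5^( - 1) * 17^1*113^( - 1 ) 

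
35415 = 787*45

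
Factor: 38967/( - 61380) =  - 2^ ( - 2)*3^( - 1)*5^ ( - 1)*11^ ( - 1)*419^1 = - 419/660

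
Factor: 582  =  2^1*3^1*97^1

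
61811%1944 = 1547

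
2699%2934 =2699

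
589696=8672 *68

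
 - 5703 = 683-6386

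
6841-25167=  - 18326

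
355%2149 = 355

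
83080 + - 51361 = 31719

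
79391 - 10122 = 69269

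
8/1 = 8 = 8.00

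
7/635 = 7/635 = 0.01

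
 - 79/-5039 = 79/5039= 0.02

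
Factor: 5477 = 5477^1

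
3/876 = 1/292 = 0.00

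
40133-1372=38761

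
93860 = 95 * 988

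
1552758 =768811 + 783947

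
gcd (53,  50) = 1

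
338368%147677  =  43014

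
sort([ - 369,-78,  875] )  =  [ - 369, - 78,875]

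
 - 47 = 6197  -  6244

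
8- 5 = 3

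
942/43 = 21 + 39/43 = 21.91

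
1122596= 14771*76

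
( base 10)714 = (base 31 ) N1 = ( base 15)329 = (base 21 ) 1D0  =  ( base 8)1312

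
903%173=38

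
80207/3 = 80207/3 =26735.67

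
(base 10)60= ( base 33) 1r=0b111100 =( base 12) 50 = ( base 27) 26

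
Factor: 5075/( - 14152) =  - 175/488 = - 2^( - 3 )*5^2*7^1*61^( - 1 )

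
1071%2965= 1071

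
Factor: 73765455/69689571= 5^1 * 7^(  -  1 )*137^( - 1) * 733^1*6709^1 * 24223^( - 1)=24588485/23229857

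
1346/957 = 1+389/957  =  1.41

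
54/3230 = 27/1615 = 0.02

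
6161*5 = 30805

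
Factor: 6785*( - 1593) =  - 3^3 * 5^1  *23^1*59^2 = - 10808505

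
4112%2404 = 1708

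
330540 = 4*82635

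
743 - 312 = 431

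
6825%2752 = 1321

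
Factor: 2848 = 2^5*89^1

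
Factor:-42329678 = - 2^1*21164839^1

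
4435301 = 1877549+2557752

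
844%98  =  60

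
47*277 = 13019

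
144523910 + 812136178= 956660088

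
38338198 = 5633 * 6806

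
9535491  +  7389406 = 16924897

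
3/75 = 1/25 =0.04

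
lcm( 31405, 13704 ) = 753720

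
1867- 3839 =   -  1972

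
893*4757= 4248001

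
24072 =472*51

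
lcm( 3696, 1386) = 11088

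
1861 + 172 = 2033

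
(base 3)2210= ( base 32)2B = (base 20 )3f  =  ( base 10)75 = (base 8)113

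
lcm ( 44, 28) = 308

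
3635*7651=27811385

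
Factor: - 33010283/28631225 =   -  5^( - 2)*7^( - 1 )*43^1*47^( - 1)*59^( - 2)*767681^1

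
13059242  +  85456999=98516241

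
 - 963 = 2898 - 3861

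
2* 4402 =8804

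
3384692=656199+2728493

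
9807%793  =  291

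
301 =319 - 18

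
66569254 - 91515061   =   - 24945807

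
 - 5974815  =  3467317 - 9442132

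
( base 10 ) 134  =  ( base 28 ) 4m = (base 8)206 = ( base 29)4I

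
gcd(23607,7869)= 7869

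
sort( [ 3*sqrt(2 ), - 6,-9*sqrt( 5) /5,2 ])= [  -  6, - 9*sqrt( 5)/5,2,3*sqrt( 2)]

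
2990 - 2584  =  406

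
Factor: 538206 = 2^1*3^1*271^1* 331^1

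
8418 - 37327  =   - 28909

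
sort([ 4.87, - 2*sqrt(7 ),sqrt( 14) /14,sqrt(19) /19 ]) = [  -  2*sqrt(7),sqrt( 19) /19 , sqrt(14)/14,4.87 ]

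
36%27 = 9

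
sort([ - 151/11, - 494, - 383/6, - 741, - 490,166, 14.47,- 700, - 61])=[ - 741, - 700, -494, - 490, - 383/6, - 61, - 151/11,14.47,  166 ]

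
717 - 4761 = -4044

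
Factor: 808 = 2^3*101^1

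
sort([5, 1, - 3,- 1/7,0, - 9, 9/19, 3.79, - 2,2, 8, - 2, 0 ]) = [- 9, - 3, - 2, - 2,-1/7 , 0, 0, 9/19,1,2, 3.79, 5, 8] 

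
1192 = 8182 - 6990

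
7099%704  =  59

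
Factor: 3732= 2^2*3^1*311^1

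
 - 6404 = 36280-42684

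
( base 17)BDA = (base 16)d52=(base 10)3410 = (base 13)1724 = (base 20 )8AA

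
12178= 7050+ 5128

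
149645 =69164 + 80481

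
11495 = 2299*5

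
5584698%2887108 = 2697590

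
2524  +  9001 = 11525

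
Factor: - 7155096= - 2^3*3^1* 13^1 * 17^1*19^1*71^1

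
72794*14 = 1019116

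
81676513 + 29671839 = 111348352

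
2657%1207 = 243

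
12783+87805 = 100588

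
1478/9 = 1478/9 =164.22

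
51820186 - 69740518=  - 17920332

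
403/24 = 403/24 = 16.79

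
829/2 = 829/2 = 414.50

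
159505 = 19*8395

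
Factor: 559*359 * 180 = 2^2*3^2*5^1*13^1 *43^1 * 359^1 = 36122580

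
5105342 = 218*23419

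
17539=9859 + 7680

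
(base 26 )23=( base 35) 1K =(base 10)55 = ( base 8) 67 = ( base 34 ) 1l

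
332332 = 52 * 6391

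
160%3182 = 160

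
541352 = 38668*14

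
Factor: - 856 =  - 2^3*107^1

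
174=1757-1583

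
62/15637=62/15637= 0.00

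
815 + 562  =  1377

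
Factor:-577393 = - 191^1*3023^1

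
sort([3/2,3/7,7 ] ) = [3/7,  3/2, 7 ] 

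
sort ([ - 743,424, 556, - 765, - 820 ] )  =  [ - 820, - 765,  -  743,  424,556 ] 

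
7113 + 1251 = 8364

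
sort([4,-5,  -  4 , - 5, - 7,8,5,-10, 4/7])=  [-10,  -  7, - 5,-5, - 4, 4/7,4, 5, 8 ] 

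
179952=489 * 368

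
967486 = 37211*26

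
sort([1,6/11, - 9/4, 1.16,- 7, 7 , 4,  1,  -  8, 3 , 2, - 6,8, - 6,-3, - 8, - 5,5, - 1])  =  [ - 8, - 8, - 7, - 6, - 6, - 5, - 3, - 9/4,-1,6/11,1, 1, 1.16, 2, 3, 4,  5,  7, 8] 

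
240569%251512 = 240569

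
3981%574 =537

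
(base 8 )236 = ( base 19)86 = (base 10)158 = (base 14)b4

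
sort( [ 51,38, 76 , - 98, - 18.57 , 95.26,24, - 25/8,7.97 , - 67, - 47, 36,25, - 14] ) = [- 98, - 67,-47 , - 18.57,  -  14, - 25/8,  7.97,24,25,36,38,51, 76,95.26 ] 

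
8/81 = 8/81 = 0.10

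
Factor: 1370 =2^1*5^1 * 137^1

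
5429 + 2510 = 7939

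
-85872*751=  - 64489872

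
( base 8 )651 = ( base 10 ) 425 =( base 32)D9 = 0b110101001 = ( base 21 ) K5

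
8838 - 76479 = - 67641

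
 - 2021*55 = -111155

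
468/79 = 468/79 = 5.92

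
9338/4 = 2334+1/2 = 2334.50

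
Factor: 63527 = 63527^1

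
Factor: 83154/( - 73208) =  - 41577/36604 = -2^( - 2 )*3^1 * 9151^( - 1)*13859^1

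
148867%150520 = 148867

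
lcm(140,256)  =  8960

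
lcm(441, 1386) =9702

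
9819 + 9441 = 19260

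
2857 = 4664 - 1807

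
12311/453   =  12311/453 = 27.18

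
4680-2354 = 2326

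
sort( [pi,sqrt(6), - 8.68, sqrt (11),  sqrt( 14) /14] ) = [ - 8.68 , sqrt( 14 ) /14, sqrt( 6),pi, sqrt( 11 )]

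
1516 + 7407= 8923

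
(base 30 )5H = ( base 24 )6n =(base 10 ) 167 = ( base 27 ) 65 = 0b10100111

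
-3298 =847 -4145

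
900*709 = 638100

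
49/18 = 2 +13/18 = 2.72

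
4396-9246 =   -  4850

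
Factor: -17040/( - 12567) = 2^4*5^1*59^( -1 ) = 80/59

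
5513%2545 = 423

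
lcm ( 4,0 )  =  0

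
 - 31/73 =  - 31/73 = - 0.42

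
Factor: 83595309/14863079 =11942187/2123297 = 3^1 * 11^(-1)*43^( - 1 )*67^( - 2)*3980729^1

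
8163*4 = 32652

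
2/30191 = 2/30191  =  0.00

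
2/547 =2/547 = 0.00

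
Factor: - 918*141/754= -3^4*13^( -1 ) *17^1*29^ ( - 1 )*47^1 = - 64719/377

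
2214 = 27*82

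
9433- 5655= 3778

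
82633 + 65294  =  147927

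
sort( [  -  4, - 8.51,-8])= [-8.51, - 8,-4] 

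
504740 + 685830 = 1190570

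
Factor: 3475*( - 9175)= - 31883125=- 5^4 *139^1*367^1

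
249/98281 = 249/98281 = 0.00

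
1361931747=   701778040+660153707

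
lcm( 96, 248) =2976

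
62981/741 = 62981/741 = 84.99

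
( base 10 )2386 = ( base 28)316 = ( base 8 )4522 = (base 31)2EU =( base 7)6646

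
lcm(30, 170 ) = 510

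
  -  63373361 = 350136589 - 413509950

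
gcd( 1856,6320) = 16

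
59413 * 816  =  48481008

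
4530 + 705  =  5235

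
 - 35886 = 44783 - 80669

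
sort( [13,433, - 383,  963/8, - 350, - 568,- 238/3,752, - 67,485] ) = [ -568, - 383,-350, - 238/3, - 67, 13, 963/8,433, 485,752 ] 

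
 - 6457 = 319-6776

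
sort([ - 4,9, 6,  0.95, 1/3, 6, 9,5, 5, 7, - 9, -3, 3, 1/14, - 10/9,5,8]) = [ - 9,-4, - 3 , - 10/9,  1/14, 1/3,  0.95, 3, 5, 5, 5, 6, 6 , 7, 8,9,9 ]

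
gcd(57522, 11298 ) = 6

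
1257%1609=1257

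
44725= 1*44725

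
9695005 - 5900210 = 3794795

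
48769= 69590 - 20821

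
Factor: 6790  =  2^1*5^1*7^1*97^1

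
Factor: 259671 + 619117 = 2^2*19^1*31^1 *373^1 = 878788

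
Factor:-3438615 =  - 3^1*5^1*23^1*9967^1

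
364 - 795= - 431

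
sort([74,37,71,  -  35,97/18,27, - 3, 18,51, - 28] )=[  -  35 , - 28, - 3,97/18,18,27,37, 51,71,74] 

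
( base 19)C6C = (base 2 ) 1000101101010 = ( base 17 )F74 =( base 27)633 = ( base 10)4458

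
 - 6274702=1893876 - 8168578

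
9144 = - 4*( -2286)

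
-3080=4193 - 7273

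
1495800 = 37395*40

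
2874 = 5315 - 2441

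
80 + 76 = 156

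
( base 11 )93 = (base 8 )146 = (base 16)66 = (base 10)102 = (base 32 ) 36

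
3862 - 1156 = 2706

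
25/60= 5/12 = 0.42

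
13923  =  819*17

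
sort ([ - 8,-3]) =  [-8, - 3] 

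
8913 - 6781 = 2132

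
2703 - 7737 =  - 5034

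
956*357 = 341292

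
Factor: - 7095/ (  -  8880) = 473/592 = 2^ (-4 )*11^1 *37^( - 1) * 43^1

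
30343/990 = 30343/990 = 30.65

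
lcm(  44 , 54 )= 1188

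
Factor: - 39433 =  - 47^1*839^1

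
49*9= 441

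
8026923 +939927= 8966850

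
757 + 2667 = 3424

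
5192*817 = 4241864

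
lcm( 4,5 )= 20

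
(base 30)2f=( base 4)1023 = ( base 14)55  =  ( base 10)75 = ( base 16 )4b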